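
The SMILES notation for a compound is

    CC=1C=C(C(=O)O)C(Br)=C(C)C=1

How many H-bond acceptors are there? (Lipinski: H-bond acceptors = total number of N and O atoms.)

N atoms: 0; O atoms: 2.
Lipinski HBA = 0 + 2 = 2.

2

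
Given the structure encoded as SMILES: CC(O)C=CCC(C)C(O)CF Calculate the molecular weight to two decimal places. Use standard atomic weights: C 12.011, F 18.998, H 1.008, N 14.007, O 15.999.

First, the molecular formula is C9H17FO2 (counting implicit H from valence).
  C: 9 × 12.011 = 108.099
  F: 1 × 18.998 = 18.998
  H: 17 × 1.008 = 17.136
  O: 2 × 15.999 = 31.998
Sum: 9×12.011 + 1×18.998 + 17×1.008 + 2×15.999 = 176.231 → 176.23 g/mol.

176.23 g/mol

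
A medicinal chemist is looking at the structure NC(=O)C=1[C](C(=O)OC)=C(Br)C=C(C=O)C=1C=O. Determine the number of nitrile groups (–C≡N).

0

Scan the SMILES for the nitrile motif — none present.
Groups that are present: 2 aldehyde, 1 amide, 1 ester.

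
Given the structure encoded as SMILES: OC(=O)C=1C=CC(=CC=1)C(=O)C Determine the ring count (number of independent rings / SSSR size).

In SMILES, each pair of matching ring-closure digits denotes one ring-closing bond; the number of such bonds equals the number of independent rings.
Ring-closure bonds here: 1.

1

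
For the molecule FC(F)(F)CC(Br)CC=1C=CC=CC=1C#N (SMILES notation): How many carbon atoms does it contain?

Count every carbon token in the SMILES (each C, including those in ring-closure positions and inside branches).
Carbon count: 11.

11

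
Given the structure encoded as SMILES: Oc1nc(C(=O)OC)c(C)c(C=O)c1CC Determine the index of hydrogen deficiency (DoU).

6

Molecular formula: C11H13NO4.
DoU = (2C + 2 + N − H − X) / 2, where X is the halogen count and O/S are ignored.
    = (2·11 + 2 + 1 − 13 − 0) / 2 = 12 / 2 = 6.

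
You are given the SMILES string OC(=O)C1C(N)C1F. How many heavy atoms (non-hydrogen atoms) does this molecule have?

Every atom symbol written in the SMILES (organic subset) is one heavy atom; implicit H are not written.
Heavy atoms by element → C:4, F:1, N:1, O:2.
Total: 8.

8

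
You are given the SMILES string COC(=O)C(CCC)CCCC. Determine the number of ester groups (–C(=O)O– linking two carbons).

The ester motif appears at heavy-atom position 3 in the SMILES.
Ester count: 1.

1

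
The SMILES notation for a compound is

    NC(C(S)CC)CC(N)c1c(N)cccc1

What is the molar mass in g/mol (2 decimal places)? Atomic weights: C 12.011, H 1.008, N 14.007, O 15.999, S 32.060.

First, the molecular formula is C12H21N3S (counting implicit H from valence).
  C: 12 × 12.011 = 144.132
  H: 21 × 1.008 = 21.168
  N: 3 × 14.007 = 42.021
  S: 1 × 32.060 = 32.060
Sum: 12×12.011 + 21×1.008 + 3×14.007 + 1×32.060 = 239.381 → 239.38 g/mol.

239.38 g/mol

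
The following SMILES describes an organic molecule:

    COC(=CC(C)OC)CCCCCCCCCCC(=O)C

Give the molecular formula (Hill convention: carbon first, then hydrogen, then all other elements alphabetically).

Walk through each heavy atom and fill implicit hydrogens from standard valence (C 4, N 3, O 2, S 2, halogen 1):
  atom 1: C, bond orders sum to 1 (valence 4) → 3 H
  atom 2: O, bond orders sum to 2 (valence 2) → 0 H
  atom 3: C, bond orders sum to 4 (valence 4) → 0 H
  atom 4: C, bond orders sum to 3 (valence 4) → 1 H
  atom 5: C, bond orders sum to 3 (valence 4) → 1 H
  atom 6: C, bond orders sum to 1 (valence 4) → 3 H
  atom 7: O, bond orders sum to 2 (valence 2) → 0 H
  atom 8: C, bond orders sum to 1 (valence 4) → 3 H
  atom 9: C, bond orders sum to 2 (valence 4) → 2 H
  atom 10: C, bond orders sum to 2 (valence 4) → 2 H
  atom 11: C, bond orders sum to 2 (valence 4) → 2 H
  atom 12: C, bond orders sum to 2 (valence 4) → 2 H
  atom 13: C, bond orders sum to 2 (valence 4) → 2 H
  atom 14: C, bond orders sum to 2 (valence 4) → 2 H
  atom 15: C, bond orders sum to 2 (valence 4) → 2 H
  atom 16: C, bond orders sum to 2 (valence 4) → 2 H
  atom 17: C, bond orders sum to 2 (valence 4) → 2 H
  atom 18: C, bond orders sum to 2 (valence 4) → 2 H
  atom 19: C, bond orders sum to 4 (valence 4) → 0 H
  atom 20: O, bond orders sum to 2 (valence 2) → 0 H
  atom 21: C, bond orders sum to 1 (valence 4) → 3 H
Totals → C:18, H:34, O:3.

C18H34O3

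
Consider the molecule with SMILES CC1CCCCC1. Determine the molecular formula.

C7H14

Walk through each heavy atom and fill implicit hydrogens from standard valence (C 4, N 3, O 2, S 2, halogen 1):
  atom 1: C, bond orders sum to 1 (valence 4) → 3 H
  atom 2: C, bond orders sum to 3 (valence 4) → 1 H
  atom 3: C, bond orders sum to 2 (valence 4) → 2 H
  atom 4: C, bond orders sum to 2 (valence 4) → 2 H
  atom 5: C, bond orders sum to 2 (valence 4) → 2 H
  atom 6: C, bond orders sum to 2 (valence 4) → 2 H
  atom 7: C, bond orders sum to 2 (valence 4) → 2 H
Totals → C:7, H:14.
In Hill order: C7H14.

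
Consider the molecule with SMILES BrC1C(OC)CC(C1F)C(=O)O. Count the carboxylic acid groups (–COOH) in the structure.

The carboxylic acid motif appears at heavy-atom position 10 in the SMILES.
Other groups present: 1 ether.
Carboxylic acid count: 1.

1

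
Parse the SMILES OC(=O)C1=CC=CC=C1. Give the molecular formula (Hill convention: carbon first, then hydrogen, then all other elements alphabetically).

C7H6O2

Walk through each heavy atom and fill implicit hydrogens from standard valence (C 4, N 3, O 2, S 2, halogen 1):
  atom 1: O, bond orders sum to 1 (valence 2) → 1 H
  atom 2: C, bond orders sum to 4 (valence 4) → 0 H
  atom 3: O, bond orders sum to 2 (valence 2) → 0 H
  atom 4: C, bond orders sum to 4 (valence 4) → 0 H
  atom 5: C, bond orders sum to 3 (valence 4) → 1 H
  atom 6: C, bond orders sum to 3 (valence 4) → 1 H
  atom 7: C, bond orders sum to 3 (valence 4) → 1 H
  atom 8: C, bond orders sum to 3 (valence 4) → 1 H
  atom 9: C, bond orders sum to 3 (valence 4) → 1 H
Totals → C:7, H:6, O:2.
In Hill order: C7H6O2.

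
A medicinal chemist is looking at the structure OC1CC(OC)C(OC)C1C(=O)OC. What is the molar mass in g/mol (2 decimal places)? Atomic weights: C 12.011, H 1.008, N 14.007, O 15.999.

First, the molecular formula is C9H16O5 (counting implicit H from valence).
  C: 9 × 12.011 = 108.099
  H: 16 × 1.008 = 16.128
  O: 5 × 15.999 = 79.995
Sum: 9×12.011 + 16×1.008 + 5×15.999 = 204.222 → 204.22 g/mol.

204.22 g/mol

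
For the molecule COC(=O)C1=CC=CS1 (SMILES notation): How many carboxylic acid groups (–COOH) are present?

Scan the SMILES for the carboxylic acid motif — none present.
Groups that are present: 1 ester.

0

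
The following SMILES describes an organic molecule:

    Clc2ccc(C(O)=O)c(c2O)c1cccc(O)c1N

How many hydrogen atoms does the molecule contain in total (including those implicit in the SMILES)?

10

Walk through each heavy atom and fill implicit hydrogens from standard valence (C 4, N 3, O 2, S 2, halogen 1); for lowercase aromatic atoms, an aromatic c carries 1 H when it has two neighbours and 0 H with three, and aromatic n carries 0 H:
  atom 1: Cl (halogen, monovalent) → 0 H
  atom 2: aromatic c, 3 neighbours → 0 H
  atom 3: aromatic c, 2 neighbours → 1 H
  atom 4: aromatic c, 2 neighbours → 1 H
  atom 5: aromatic c, 3 neighbours → 0 H
  atom 6: C, bond orders sum to 4 (valence 4) → 0 H
  atom 7: O, bond orders sum to 1 (valence 2) → 1 H
  atom 8: O, bond orders sum to 2 (valence 2) → 0 H
  atom 9: aromatic c, 3 neighbours → 0 H
  atom 10: aromatic c, 3 neighbours → 0 H
  atom 11: O, bond orders sum to 1 (valence 2) → 1 H
  atom 12: aromatic c, 3 neighbours → 0 H
  atom 13: aromatic c, 2 neighbours → 1 H
  atom 14: aromatic c, 2 neighbours → 1 H
  atom 15: aromatic c, 2 neighbours → 1 H
  atom 16: aromatic c, 3 neighbours → 0 H
  atom 17: O, bond orders sum to 1 (valence 2) → 1 H
  atom 18: aromatic c, 3 neighbours → 0 H
  atom 19: N, bond orders sum to 1 (valence 3) → 2 H
Total hydrogens: 10.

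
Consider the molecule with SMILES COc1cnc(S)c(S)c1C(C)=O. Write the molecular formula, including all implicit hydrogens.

Walk through each heavy atom and fill implicit hydrogens from standard valence (C 4, N 3, O 2, S 2, halogen 1); for lowercase aromatic atoms, an aromatic c carries 1 H when it has two neighbours and 0 H with three, and aromatic n carries 0 H:
  atom 1: C, bond orders sum to 1 (valence 4) → 3 H
  atom 2: O, bond orders sum to 2 (valence 2) → 0 H
  atom 3: aromatic c, 3 neighbours → 0 H
  atom 4: aromatic c, 2 neighbours → 1 H
  atom 5: aromatic n, 2 neighbours → 0 H
  atom 6: aromatic c, 3 neighbours → 0 H
  atom 7: S, bond orders sum to 1 (valence 2) → 1 H
  atom 8: aromatic c, 3 neighbours → 0 H
  atom 9: S, bond orders sum to 1 (valence 2) → 1 H
  atom 10: aromatic c, 3 neighbours → 0 H
  atom 11: C, bond orders sum to 4 (valence 4) → 0 H
  atom 12: C, bond orders sum to 1 (valence 4) → 3 H
  atom 13: O, bond orders sum to 2 (valence 2) → 0 H
Totals → C:8, H:9, N:1, O:2, S:2.

C8H9NO2S2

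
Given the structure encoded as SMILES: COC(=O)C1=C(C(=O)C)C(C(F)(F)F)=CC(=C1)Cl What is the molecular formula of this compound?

Walk through each heavy atom and fill implicit hydrogens from standard valence (C 4, N 3, O 2, S 2, halogen 1):
  atom 1: C, bond orders sum to 1 (valence 4) → 3 H
  atom 2: O, bond orders sum to 2 (valence 2) → 0 H
  atom 3: C, bond orders sum to 4 (valence 4) → 0 H
  atom 4: O, bond orders sum to 2 (valence 2) → 0 H
  atom 5: C, bond orders sum to 4 (valence 4) → 0 H
  atom 6: C, bond orders sum to 4 (valence 4) → 0 H
  atom 7: C, bond orders sum to 4 (valence 4) → 0 H
  atom 8: O, bond orders sum to 2 (valence 2) → 0 H
  atom 9: C, bond orders sum to 1 (valence 4) → 3 H
  atom 10: C, bond orders sum to 4 (valence 4) → 0 H
  atom 11: C, bond orders sum to 4 (valence 4) → 0 H
  atom 12: F (halogen, monovalent) → 0 H
  atom 13: F (halogen, monovalent) → 0 H
  atom 14: F (halogen, monovalent) → 0 H
  atom 15: C, bond orders sum to 3 (valence 4) → 1 H
  atom 16: C, bond orders sum to 4 (valence 4) → 0 H
  atom 17: C, bond orders sum to 3 (valence 4) → 1 H
  atom 18: Cl (halogen, monovalent) → 0 H
Totals → C:11, H:8, Cl:1, F:3, O:3.
In Hill order: C11H8ClF3O3.

C11H8ClF3O3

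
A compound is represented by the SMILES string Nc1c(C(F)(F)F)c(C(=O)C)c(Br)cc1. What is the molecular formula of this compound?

Walk through each heavy atom and fill implicit hydrogens from standard valence (C 4, N 3, O 2, S 2, halogen 1); for lowercase aromatic atoms, an aromatic c carries 1 H when it has two neighbours and 0 H with three, and aromatic n carries 0 H:
  atom 1: N, bond orders sum to 1 (valence 3) → 2 H
  atom 2: aromatic c, 3 neighbours → 0 H
  atom 3: aromatic c, 3 neighbours → 0 H
  atom 4: C, bond orders sum to 4 (valence 4) → 0 H
  atom 5: F (halogen, monovalent) → 0 H
  atom 6: F (halogen, monovalent) → 0 H
  atom 7: F (halogen, monovalent) → 0 H
  atom 8: aromatic c, 3 neighbours → 0 H
  atom 9: C, bond orders sum to 4 (valence 4) → 0 H
  atom 10: O, bond orders sum to 2 (valence 2) → 0 H
  atom 11: C, bond orders sum to 1 (valence 4) → 3 H
  atom 12: aromatic c, 3 neighbours → 0 H
  atom 13: Br (halogen, monovalent) → 0 H
  atom 14: aromatic c, 2 neighbours → 1 H
  atom 15: aromatic c, 2 neighbours → 1 H
Totals → C:9, H:7, Br:1, F:3, N:1, O:1.

C9H7BrF3NO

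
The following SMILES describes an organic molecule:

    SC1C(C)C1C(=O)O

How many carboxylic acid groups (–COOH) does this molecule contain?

The carboxylic acid motif appears at heavy-atom position 6 in the SMILES.
Other groups present: 1 thiol.
Carboxylic acid count: 1.

1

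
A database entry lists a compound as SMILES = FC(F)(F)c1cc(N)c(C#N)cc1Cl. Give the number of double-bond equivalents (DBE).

Molecular formula: C8H4ClF3N2.
DoU = (2C + 2 + N − H − X) / 2, where X is the halogen count and O/S are ignored.
    = (2·8 + 2 + 2 − 4 − 4) / 2 = 12 / 2 = 6.

6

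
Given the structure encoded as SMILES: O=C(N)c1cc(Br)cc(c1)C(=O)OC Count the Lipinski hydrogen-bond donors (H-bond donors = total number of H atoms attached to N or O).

Donors: find every N or O and count the H atoms it carries.
  atom 1 (O): bond orders sum to 2 → 0 H
  atom 3 (N): bond orders sum to 1 → 2 H
  atom 12 (O): bond orders sum to 2 → 0 H
  atom 13 (O): bond orders sum to 2 → 0 H
Lipinski HBD = 2.

2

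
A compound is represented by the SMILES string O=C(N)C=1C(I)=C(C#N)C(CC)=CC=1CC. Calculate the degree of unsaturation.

7

Degree of unsaturation = (number of rings) + (number of π bonds).
Ring closures in the SMILES: 1.
π bonds: 4 double bonds (each 1 DoU), 1 triple bond (each 2 DoU) → 6 DoU from unsaturation.
Total DoU = 1 + 6 = 7.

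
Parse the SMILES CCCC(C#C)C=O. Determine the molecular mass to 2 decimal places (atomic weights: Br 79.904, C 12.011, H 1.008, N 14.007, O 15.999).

110.16 g/mol

First, the molecular formula is C7H10O (counting implicit H from valence).
  C: 7 × 12.011 = 84.077
  H: 10 × 1.008 = 10.080
  O: 1 × 15.999 = 15.999
Sum: 7×12.011 + 10×1.008 + 1×15.999 = 110.156 → 110.16 g/mol.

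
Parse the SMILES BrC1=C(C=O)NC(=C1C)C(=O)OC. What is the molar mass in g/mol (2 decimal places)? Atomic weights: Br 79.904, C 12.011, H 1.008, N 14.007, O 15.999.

First, the molecular formula is C8H8BrNO3 (counting implicit H from valence).
  Br: 1 × 79.904 = 79.904
  C: 8 × 12.011 = 96.088
  H: 8 × 1.008 = 8.064
  N: 1 × 14.007 = 14.007
  O: 3 × 15.999 = 47.997
Sum: 1×79.904 + 8×12.011 + 8×1.008 + 1×14.007 + 3×15.999 = 246.060 → 246.06 g/mol.

246.06 g/mol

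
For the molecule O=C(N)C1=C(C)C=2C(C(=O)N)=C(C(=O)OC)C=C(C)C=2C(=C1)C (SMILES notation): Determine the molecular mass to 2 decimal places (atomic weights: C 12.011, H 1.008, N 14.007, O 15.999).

314.34 g/mol

First, the molecular formula is C17H18N2O4 (counting implicit H from valence).
  C: 17 × 12.011 = 204.187
  H: 18 × 1.008 = 18.144
  N: 2 × 14.007 = 28.014
  O: 4 × 15.999 = 63.996
Sum: 17×12.011 + 18×1.008 + 2×14.007 + 4×15.999 = 314.341 → 314.34 g/mol.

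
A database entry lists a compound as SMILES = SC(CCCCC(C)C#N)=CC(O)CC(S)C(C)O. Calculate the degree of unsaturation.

3

Molecular formula: C14H25NO2S2.
DoU = (2C + 2 + N − H − X) / 2, where X is the halogen count and O/S are ignored.
    = (2·14 + 2 + 1 − 25 − 0) / 2 = 6 / 2 = 3.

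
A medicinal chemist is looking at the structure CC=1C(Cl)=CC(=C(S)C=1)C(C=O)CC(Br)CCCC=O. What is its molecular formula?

Walk through each heavy atom and fill implicit hydrogens from standard valence (C 4, N 3, O 2, S 2, halogen 1):
  atom 1: C, bond orders sum to 1 (valence 4) → 3 H
  atom 2: C, bond orders sum to 4 (valence 4) → 0 H
  atom 3: C, bond orders sum to 4 (valence 4) → 0 H
  atom 4: Cl (halogen, monovalent) → 0 H
  atom 5: C, bond orders sum to 3 (valence 4) → 1 H
  atom 6: C, bond orders sum to 4 (valence 4) → 0 H
  atom 7: C, bond orders sum to 4 (valence 4) → 0 H
  atom 8: S, bond orders sum to 1 (valence 2) → 1 H
  atom 9: C, bond orders sum to 3 (valence 4) → 1 H
  atom 10: C, bond orders sum to 3 (valence 4) → 1 H
  atom 11: C, bond orders sum to 3 (valence 4) → 1 H
  atom 12: O, bond orders sum to 2 (valence 2) → 0 H
  atom 13: C, bond orders sum to 2 (valence 4) → 2 H
  atom 14: C, bond orders sum to 3 (valence 4) → 1 H
  atom 15: Br (halogen, monovalent) → 0 H
  atom 16: C, bond orders sum to 2 (valence 4) → 2 H
  atom 17: C, bond orders sum to 2 (valence 4) → 2 H
  atom 18: C, bond orders sum to 2 (valence 4) → 2 H
  atom 19: C, bond orders sum to 3 (valence 4) → 1 H
  atom 20: O, bond orders sum to 2 (valence 2) → 0 H
Totals → C:15, H:18, Br:1, Cl:1, O:2, S:1.
In Hill order: C15H18BrClO2S.

C15H18BrClO2S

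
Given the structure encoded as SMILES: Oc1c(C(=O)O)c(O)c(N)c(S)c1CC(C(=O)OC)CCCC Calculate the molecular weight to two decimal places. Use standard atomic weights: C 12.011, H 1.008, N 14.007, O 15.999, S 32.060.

343.39 g/mol

First, the molecular formula is C15H21NO6S (counting implicit H from valence).
  C: 15 × 12.011 = 180.165
  H: 21 × 1.008 = 21.168
  N: 1 × 14.007 = 14.007
  O: 6 × 15.999 = 95.994
  S: 1 × 32.060 = 32.060
Sum: 15×12.011 + 21×1.008 + 1×14.007 + 6×15.999 + 1×32.060 = 343.394 → 343.39 g/mol.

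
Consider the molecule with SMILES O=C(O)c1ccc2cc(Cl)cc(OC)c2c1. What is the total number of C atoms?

12

Count every carbon token in the SMILES (each C, including those in ring-closure positions and inside branches).
Carbon count: 12.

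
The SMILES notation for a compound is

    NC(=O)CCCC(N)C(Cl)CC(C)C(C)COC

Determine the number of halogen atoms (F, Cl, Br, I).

Halogen atoms appear at heavy-atom position 10 (1×Cl).
Other groups present: 1 amide, 1 ether, 1 primary amine.
Halogen count: 1.

1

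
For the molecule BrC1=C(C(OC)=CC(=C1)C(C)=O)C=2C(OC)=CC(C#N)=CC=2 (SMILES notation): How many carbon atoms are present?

17

Count every carbon token in the SMILES (each C, including those in ring-closure positions and inside branches).
Carbon count: 17.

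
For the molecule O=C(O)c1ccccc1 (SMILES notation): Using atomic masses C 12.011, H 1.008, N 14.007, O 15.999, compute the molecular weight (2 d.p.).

First, the molecular formula is C7H6O2 (counting implicit H from valence).
  C: 7 × 12.011 = 84.077
  H: 6 × 1.008 = 6.048
  O: 2 × 15.999 = 31.998
Sum: 7×12.011 + 6×1.008 + 2×15.999 = 122.123 → 122.12 g/mol.

122.12 g/mol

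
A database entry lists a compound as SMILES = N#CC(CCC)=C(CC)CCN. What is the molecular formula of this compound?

C10H18N2

Walk through each heavy atom and fill implicit hydrogens from standard valence (C 4, N 3, O 2, S 2, halogen 1):
  atom 1: N, bond orders sum to 3 (valence 3) → 0 H
  atom 2: C, bond orders sum to 4 (valence 4) → 0 H
  atom 3: C, bond orders sum to 4 (valence 4) → 0 H
  atom 4: C, bond orders sum to 2 (valence 4) → 2 H
  atom 5: C, bond orders sum to 2 (valence 4) → 2 H
  atom 6: C, bond orders sum to 1 (valence 4) → 3 H
  atom 7: C, bond orders sum to 4 (valence 4) → 0 H
  atom 8: C, bond orders sum to 2 (valence 4) → 2 H
  atom 9: C, bond orders sum to 1 (valence 4) → 3 H
  atom 10: C, bond orders sum to 2 (valence 4) → 2 H
  atom 11: C, bond orders sum to 2 (valence 4) → 2 H
  atom 12: N, bond orders sum to 1 (valence 3) → 2 H
Totals → C:10, H:18, N:2.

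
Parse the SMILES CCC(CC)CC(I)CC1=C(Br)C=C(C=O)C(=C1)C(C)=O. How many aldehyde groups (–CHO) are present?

The aldehyde motif appears at heavy-atom position 15 in the SMILES.
Other groups present: 1 ketone.
Aldehyde count: 1.

1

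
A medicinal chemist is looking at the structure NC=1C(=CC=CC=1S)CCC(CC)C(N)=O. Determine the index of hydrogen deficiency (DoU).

Molecular formula: C12H18N2OS.
DoU = (2C + 2 + N − H − X) / 2, where X is the halogen count and O/S are ignored.
    = (2·12 + 2 + 2 − 18 − 0) / 2 = 10 / 2 = 5.

5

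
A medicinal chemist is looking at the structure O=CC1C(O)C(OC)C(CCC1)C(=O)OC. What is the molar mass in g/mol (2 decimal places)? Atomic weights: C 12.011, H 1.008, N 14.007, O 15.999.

230.26 g/mol

First, the molecular formula is C11H18O5 (counting implicit H from valence).
  C: 11 × 12.011 = 132.121
  H: 18 × 1.008 = 18.144
  O: 5 × 15.999 = 79.995
Sum: 11×12.011 + 18×1.008 + 5×15.999 = 230.260 → 230.26 g/mol.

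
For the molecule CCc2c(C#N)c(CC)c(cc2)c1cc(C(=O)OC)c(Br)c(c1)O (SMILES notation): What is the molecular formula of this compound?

C19H18BrNO3

Walk through each heavy atom and fill implicit hydrogens from standard valence (C 4, N 3, O 2, S 2, halogen 1); for lowercase aromatic atoms, an aromatic c carries 1 H when it has two neighbours and 0 H with three, and aromatic n carries 0 H:
  atom 1: C, bond orders sum to 1 (valence 4) → 3 H
  atom 2: C, bond orders sum to 2 (valence 4) → 2 H
  atom 3: aromatic c, 3 neighbours → 0 H
  atom 4: aromatic c, 3 neighbours → 0 H
  atom 5: C, bond orders sum to 4 (valence 4) → 0 H
  atom 6: N, bond orders sum to 3 (valence 3) → 0 H
  atom 7: aromatic c, 3 neighbours → 0 H
  atom 8: C, bond orders sum to 2 (valence 4) → 2 H
  atom 9: C, bond orders sum to 1 (valence 4) → 3 H
  atom 10: aromatic c, 3 neighbours → 0 H
  atom 11: aromatic c, 2 neighbours → 1 H
  atom 12: aromatic c, 2 neighbours → 1 H
  atom 13: aromatic c, 3 neighbours → 0 H
  atom 14: aromatic c, 2 neighbours → 1 H
  atom 15: aromatic c, 3 neighbours → 0 H
  atom 16: C, bond orders sum to 4 (valence 4) → 0 H
  atom 17: O, bond orders sum to 2 (valence 2) → 0 H
  atom 18: O, bond orders sum to 2 (valence 2) → 0 H
  atom 19: C, bond orders sum to 1 (valence 4) → 3 H
  atom 20: aromatic c, 3 neighbours → 0 H
  atom 21: Br (halogen, monovalent) → 0 H
  atom 22: aromatic c, 3 neighbours → 0 H
  atom 23: aromatic c, 2 neighbours → 1 H
  atom 24: O, bond orders sum to 1 (valence 2) → 1 H
Totals → C:19, H:18, Br:1, N:1, O:3.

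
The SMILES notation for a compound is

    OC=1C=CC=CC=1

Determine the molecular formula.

C6H6O

Walk through each heavy atom and fill implicit hydrogens from standard valence (C 4, N 3, O 2, S 2, halogen 1):
  atom 1: O, bond orders sum to 1 (valence 2) → 1 H
  atom 2: C, bond orders sum to 4 (valence 4) → 0 H
  atom 3: C, bond orders sum to 3 (valence 4) → 1 H
  atom 4: C, bond orders sum to 3 (valence 4) → 1 H
  atom 5: C, bond orders sum to 3 (valence 4) → 1 H
  atom 6: C, bond orders sum to 3 (valence 4) → 1 H
  atom 7: C, bond orders sum to 3 (valence 4) → 1 H
Totals → C:6, H:6, O:1.
In Hill order: C6H6O.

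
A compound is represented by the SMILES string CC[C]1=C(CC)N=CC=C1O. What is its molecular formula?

C9H13NO

Walk through each heavy atom and fill implicit hydrogens from standard valence (C 4, N 3, O 2, S 2, halogen 1):
  atom 1: C, bond orders sum to 1 (valence 4) → 3 H
  atom 2: C, bond orders sum to 2 (valence 4) → 2 H
  atom 3: C with explicit H count 0
  atom 4: C, bond orders sum to 4 (valence 4) → 0 H
  atom 5: C, bond orders sum to 2 (valence 4) → 2 H
  atom 6: C, bond orders sum to 1 (valence 4) → 3 H
  atom 7: N, bond orders sum to 3 (valence 3) → 0 H
  atom 8: C, bond orders sum to 3 (valence 4) → 1 H
  atom 9: C, bond orders sum to 3 (valence 4) → 1 H
  atom 10: C, bond orders sum to 4 (valence 4) → 0 H
  atom 11: O, bond orders sum to 1 (valence 2) → 1 H
Totals → C:9, H:13, N:1, O:1.
In Hill order: C9H13NO.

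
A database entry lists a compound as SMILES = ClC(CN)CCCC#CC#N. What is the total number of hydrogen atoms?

Walk through each heavy atom and fill implicit hydrogens from standard valence (C 4, N 3, O 2, S 2, halogen 1):
  atom 1: Cl (halogen, monovalent) → 0 H
  atom 2: C, bond orders sum to 3 (valence 4) → 1 H
  atom 3: C, bond orders sum to 2 (valence 4) → 2 H
  atom 4: N, bond orders sum to 1 (valence 3) → 2 H
  atom 5: C, bond orders sum to 2 (valence 4) → 2 H
  atom 6: C, bond orders sum to 2 (valence 4) → 2 H
  atom 7: C, bond orders sum to 2 (valence 4) → 2 H
  atom 8: C, bond orders sum to 4 (valence 4) → 0 H
  atom 9: C, bond orders sum to 4 (valence 4) → 0 H
  atom 10: C, bond orders sum to 4 (valence 4) → 0 H
  atom 11: N, bond orders sum to 3 (valence 3) → 0 H
Total hydrogens: 11.

11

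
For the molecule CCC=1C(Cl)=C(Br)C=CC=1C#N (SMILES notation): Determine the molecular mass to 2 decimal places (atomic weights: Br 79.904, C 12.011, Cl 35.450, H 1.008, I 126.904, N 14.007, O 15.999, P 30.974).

244.52 g/mol

First, the molecular formula is C9H7BrClN (counting implicit H from valence).
  Br: 1 × 79.904 = 79.904
  C: 9 × 12.011 = 108.099
  Cl: 1 × 35.450 = 35.450
  H: 7 × 1.008 = 7.056
  N: 1 × 14.007 = 14.007
Sum: 1×79.904 + 9×12.011 + 1×35.450 + 7×1.008 + 1×14.007 = 244.516 → 244.52 g/mol.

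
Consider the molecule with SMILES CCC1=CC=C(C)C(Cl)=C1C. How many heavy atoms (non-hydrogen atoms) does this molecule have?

11

Every atom symbol written in the SMILES (organic subset) is one heavy atom; implicit H are not written.
Heavy atoms by element → C:10, Cl:1.
Total: 11.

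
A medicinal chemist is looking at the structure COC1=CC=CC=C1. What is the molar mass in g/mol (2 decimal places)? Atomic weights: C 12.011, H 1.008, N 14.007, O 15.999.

First, the molecular formula is C7H8O (counting implicit H from valence).
  C: 7 × 12.011 = 84.077
  H: 8 × 1.008 = 8.064
  O: 1 × 15.999 = 15.999
Sum: 7×12.011 + 8×1.008 + 1×15.999 = 108.140 → 108.14 g/mol.

108.14 g/mol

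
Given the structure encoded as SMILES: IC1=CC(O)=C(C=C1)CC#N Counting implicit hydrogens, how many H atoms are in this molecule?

Walk through each heavy atom and fill implicit hydrogens from standard valence (C 4, N 3, O 2, S 2, halogen 1):
  atom 1: I (halogen, monovalent) → 0 H
  atom 2: C, bond orders sum to 4 (valence 4) → 0 H
  atom 3: C, bond orders sum to 3 (valence 4) → 1 H
  atom 4: C, bond orders sum to 4 (valence 4) → 0 H
  atom 5: O, bond orders sum to 1 (valence 2) → 1 H
  atom 6: C, bond orders sum to 4 (valence 4) → 0 H
  atom 7: C, bond orders sum to 3 (valence 4) → 1 H
  atom 8: C, bond orders sum to 3 (valence 4) → 1 H
  atom 9: C, bond orders sum to 2 (valence 4) → 2 H
  atom 10: C, bond orders sum to 4 (valence 4) → 0 H
  atom 11: N, bond orders sum to 3 (valence 3) → 0 H
Total hydrogens: 6.

6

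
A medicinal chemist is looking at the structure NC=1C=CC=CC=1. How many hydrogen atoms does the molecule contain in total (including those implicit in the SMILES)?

Walk through each heavy atom and fill implicit hydrogens from standard valence (C 4, N 3, O 2, S 2, halogen 1):
  atom 1: N, bond orders sum to 1 (valence 3) → 2 H
  atom 2: C, bond orders sum to 4 (valence 4) → 0 H
  atom 3: C, bond orders sum to 3 (valence 4) → 1 H
  atom 4: C, bond orders sum to 3 (valence 4) → 1 H
  atom 5: C, bond orders sum to 3 (valence 4) → 1 H
  atom 6: C, bond orders sum to 3 (valence 4) → 1 H
  atom 7: C, bond orders sum to 3 (valence 4) → 1 H
Total hydrogens: 7.

7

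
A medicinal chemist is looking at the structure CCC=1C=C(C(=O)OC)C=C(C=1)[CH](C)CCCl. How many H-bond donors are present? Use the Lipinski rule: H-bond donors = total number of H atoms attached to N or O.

Donors: find every N or O and count the H atoms it carries.
  atom 7 (O): bond orders sum to 2 → 0 H
  atom 8 (O): bond orders sum to 2 → 0 H
Lipinski HBD = 0.

0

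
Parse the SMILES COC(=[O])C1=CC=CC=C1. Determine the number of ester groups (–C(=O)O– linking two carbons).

1

The ester motif appears at heavy-atom position 3 in the SMILES.
Ester count: 1.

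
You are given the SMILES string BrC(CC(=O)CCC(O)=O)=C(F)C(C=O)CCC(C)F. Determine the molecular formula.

C13H17BrF2O4

Walk through each heavy atom and fill implicit hydrogens from standard valence (C 4, N 3, O 2, S 2, halogen 1):
  atom 1: Br (halogen, monovalent) → 0 H
  atom 2: C, bond orders sum to 4 (valence 4) → 0 H
  atom 3: C, bond orders sum to 2 (valence 4) → 2 H
  atom 4: C, bond orders sum to 4 (valence 4) → 0 H
  atom 5: O, bond orders sum to 2 (valence 2) → 0 H
  atom 6: C, bond orders sum to 2 (valence 4) → 2 H
  atom 7: C, bond orders sum to 2 (valence 4) → 2 H
  atom 8: C, bond orders sum to 4 (valence 4) → 0 H
  atom 9: O, bond orders sum to 1 (valence 2) → 1 H
  atom 10: O, bond orders sum to 2 (valence 2) → 0 H
  atom 11: C, bond orders sum to 4 (valence 4) → 0 H
  atom 12: F (halogen, monovalent) → 0 H
  atom 13: C, bond orders sum to 3 (valence 4) → 1 H
  atom 14: C, bond orders sum to 3 (valence 4) → 1 H
  atom 15: O, bond orders sum to 2 (valence 2) → 0 H
  atom 16: C, bond orders sum to 2 (valence 4) → 2 H
  atom 17: C, bond orders sum to 2 (valence 4) → 2 H
  atom 18: C, bond orders sum to 3 (valence 4) → 1 H
  atom 19: C, bond orders sum to 1 (valence 4) → 3 H
  atom 20: F (halogen, monovalent) → 0 H
Totals → C:13, H:17, Br:1, F:2, O:4.
In Hill order: C13H17BrF2O4.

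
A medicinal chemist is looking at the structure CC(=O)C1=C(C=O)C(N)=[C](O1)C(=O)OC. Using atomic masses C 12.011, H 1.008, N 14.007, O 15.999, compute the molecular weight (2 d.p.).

211.17 g/mol

First, the molecular formula is C9H9NO5 (counting implicit H from valence).
  C: 9 × 12.011 = 108.099
  H: 9 × 1.008 = 9.072
  N: 1 × 14.007 = 14.007
  O: 5 × 15.999 = 79.995
Sum: 9×12.011 + 9×1.008 + 1×14.007 + 5×15.999 = 211.173 → 211.17 g/mol.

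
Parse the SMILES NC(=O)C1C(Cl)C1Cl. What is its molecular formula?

Walk through each heavy atom and fill implicit hydrogens from standard valence (C 4, N 3, O 2, S 2, halogen 1):
  atom 1: N, bond orders sum to 1 (valence 3) → 2 H
  atom 2: C, bond orders sum to 4 (valence 4) → 0 H
  atom 3: O, bond orders sum to 2 (valence 2) → 0 H
  atom 4: C, bond orders sum to 3 (valence 4) → 1 H
  atom 5: C, bond orders sum to 3 (valence 4) → 1 H
  atom 6: Cl (halogen, monovalent) → 0 H
  atom 7: C, bond orders sum to 3 (valence 4) → 1 H
  atom 8: Cl (halogen, monovalent) → 0 H
Totals → C:4, H:5, Cl:2, N:1, O:1.

C4H5Cl2NO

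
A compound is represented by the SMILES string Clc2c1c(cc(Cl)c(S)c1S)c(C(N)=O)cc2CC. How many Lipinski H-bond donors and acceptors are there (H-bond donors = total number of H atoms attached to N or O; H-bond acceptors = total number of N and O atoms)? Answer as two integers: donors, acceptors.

Donors: find every N or O and count the H atoms it carries.
  atom 14 (N): bond orders sum to 1 → 2 H
  atom 15 (O): bond orders sum to 2 → 0 H
Lipinski HBD = 2.
Acceptors: N atoms = 1, O atoms = 1 → HBA = 2.

2, 2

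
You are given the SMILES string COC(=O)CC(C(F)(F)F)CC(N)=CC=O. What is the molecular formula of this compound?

Walk through each heavy atom and fill implicit hydrogens from standard valence (C 4, N 3, O 2, S 2, halogen 1):
  atom 1: C, bond orders sum to 1 (valence 4) → 3 H
  atom 2: O, bond orders sum to 2 (valence 2) → 0 H
  atom 3: C, bond orders sum to 4 (valence 4) → 0 H
  atom 4: O, bond orders sum to 2 (valence 2) → 0 H
  atom 5: C, bond orders sum to 2 (valence 4) → 2 H
  atom 6: C, bond orders sum to 3 (valence 4) → 1 H
  atom 7: C, bond orders sum to 4 (valence 4) → 0 H
  atom 8: F (halogen, monovalent) → 0 H
  atom 9: F (halogen, monovalent) → 0 H
  atom 10: F (halogen, monovalent) → 0 H
  atom 11: C, bond orders sum to 2 (valence 4) → 2 H
  atom 12: C, bond orders sum to 4 (valence 4) → 0 H
  atom 13: N, bond orders sum to 1 (valence 3) → 2 H
  atom 14: C, bond orders sum to 3 (valence 4) → 1 H
  atom 15: C, bond orders sum to 3 (valence 4) → 1 H
  atom 16: O, bond orders sum to 2 (valence 2) → 0 H
Totals → C:9, H:12, F:3, N:1, O:3.

C9H12F3NO3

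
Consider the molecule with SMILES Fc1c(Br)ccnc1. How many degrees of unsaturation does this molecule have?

Molecular formula: C5H3BrFN.
DoU = (2C + 2 + N − H − X) / 2, where X is the halogen count and O/S are ignored.
    = (2·5 + 2 + 1 − 3 − 2) / 2 = 8 / 2 = 4.

4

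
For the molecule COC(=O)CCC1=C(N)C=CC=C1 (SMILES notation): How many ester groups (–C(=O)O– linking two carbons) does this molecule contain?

1

The ester motif appears at heavy-atom position 3 in the SMILES.
Other groups present: 1 primary amine.
Ester count: 1.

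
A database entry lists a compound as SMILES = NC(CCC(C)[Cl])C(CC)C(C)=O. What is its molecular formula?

Walk through each heavy atom and fill implicit hydrogens from standard valence (C 4, N 3, O 2, S 2, halogen 1):
  atom 1: N, bond orders sum to 1 (valence 3) → 2 H
  atom 2: C, bond orders sum to 3 (valence 4) → 1 H
  atom 3: C, bond orders sum to 2 (valence 4) → 2 H
  atom 4: C, bond orders sum to 2 (valence 4) → 2 H
  atom 5: C, bond orders sum to 3 (valence 4) → 1 H
  atom 6: C, bond orders sum to 1 (valence 4) → 3 H
  atom 7: Cl with explicit H count 0
  atom 8: C, bond orders sum to 3 (valence 4) → 1 H
  atom 9: C, bond orders sum to 2 (valence 4) → 2 H
  atom 10: C, bond orders sum to 1 (valence 4) → 3 H
  atom 11: C, bond orders sum to 4 (valence 4) → 0 H
  atom 12: C, bond orders sum to 1 (valence 4) → 3 H
  atom 13: O, bond orders sum to 2 (valence 2) → 0 H
Totals → C:10, H:20, Cl:1, N:1, O:1.
In Hill order: C10H20ClNO.

C10H20ClNO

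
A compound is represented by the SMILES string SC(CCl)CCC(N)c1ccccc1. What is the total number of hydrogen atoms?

16

Walk through each heavy atom and fill implicit hydrogens from standard valence (C 4, N 3, O 2, S 2, halogen 1); for lowercase aromatic atoms, an aromatic c carries 1 H when it has two neighbours and 0 H with three, and aromatic n carries 0 H:
  atom 1: S, bond orders sum to 1 (valence 2) → 1 H
  atom 2: C, bond orders sum to 3 (valence 4) → 1 H
  atom 3: C, bond orders sum to 2 (valence 4) → 2 H
  atom 4: Cl (halogen, monovalent) → 0 H
  atom 5: C, bond orders sum to 2 (valence 4) → 2 H
  atom 6: C, bond orders sum to 2 (valence 4) → 2 H
  atom 7: C, bond orders sum to 3 (valence 4) → 1 H
  atom 8: N, bond orders sum to 1 (valence 3) → 2 H
  atom 9: aromatic c, 3 neighbours → 0 H
  atom 10: aromatic c, 2 neighbours → 1 H
  atom 11: aromatic c, 2 neighbours → 1 H
  atom 12: aromatic c, 2 neighbours → 1 H
  atom 13: aromatic c, 2 neighbours → 1 H
  atom 14: aromatic c, 2 neighbours → 1 H
Total hydrogens: 16.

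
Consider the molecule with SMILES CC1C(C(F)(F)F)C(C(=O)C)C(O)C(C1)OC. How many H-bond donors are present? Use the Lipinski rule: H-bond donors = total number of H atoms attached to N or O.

Donors: find every N or O and count the H atoms it carries.
  atom 10 (O): bond orders sum to 2 → 0 H
  atom 13 (O): bond orders sum to 1 → 1 H
  atom 16 (O): bond orders sum to 2 → 0 H
Lipinski HBD = 1.

1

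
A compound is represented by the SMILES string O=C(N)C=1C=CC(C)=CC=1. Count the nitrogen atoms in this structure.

Scan the SMILES for N atoms (remember two-letter symbols like Cl and Br are single atoms).
Nitrogen count: 1.

1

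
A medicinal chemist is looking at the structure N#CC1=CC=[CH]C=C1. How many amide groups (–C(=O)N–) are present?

0

Scan the SMILES for the amide motif — none present.
Groups that are present: 1 nitrile.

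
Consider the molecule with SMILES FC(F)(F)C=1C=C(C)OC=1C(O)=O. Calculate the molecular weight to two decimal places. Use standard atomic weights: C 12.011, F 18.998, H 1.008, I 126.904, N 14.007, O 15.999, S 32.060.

194.11 g/mol

First, the molecular formula is C7H5F3O3 (counting implicit H from valence).
  C: 7 × 12.011 = 84.077
  F: 3 × 18.998 = 56.994
  H: 5 × 1.008 = 5.040
  O: 3 × 15.999 = 47.997
Sum: 7×12.011 + 3×18.998 + 5×1.008 + 3×15.999 = 194.108 → 194.11 g/mol.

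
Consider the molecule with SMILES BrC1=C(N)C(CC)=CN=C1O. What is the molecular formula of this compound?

Walk through each heavy atom and fill implicit hydrogens from standard valence (C 4, N 3, O 2, S 2, halogen 1):
  atom 1: Br (halogen, monovalent) → 0 H
  atom 2: C, bond orders sum to 4 (valence 4) → 0 H
  atom 3: C, bond orders sum to 4 (valence 4) → 0 H
  atom 4: N, bond orders sum to 1 (valence 3) → 2 H
  atom 5: C, bond orders sum to 4 (valence 4) → 0 H
  atom 6: C, bond orders sum to 2 (valence 4) → 2 H
  atom 7: C, bond orders sum to 1 (valence 4) → 3 H
  atom 8: C, bond orders sum to 3 (valence 4) → 1 H
  atom 9: N, bond orders sum to 3 (valence 3) → 0 H
  atom 10: C, bond orders sum to 4 (valence 4) → 0 H
  atom 11: O, bond orders sum to 1 (valence 2) → 1 H
Totals → C:7, H:9, Br:1, N:2, O:1.

C7H9BrN2O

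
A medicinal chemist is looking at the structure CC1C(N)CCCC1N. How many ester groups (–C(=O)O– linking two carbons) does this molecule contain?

0

Scan the SMILES for the ester motif — none present.
Groups that are present: 2 primary amine.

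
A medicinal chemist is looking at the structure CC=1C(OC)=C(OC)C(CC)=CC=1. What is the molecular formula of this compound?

Walk through each heavy atom and fill implicit hydrogens from standard valence (C 4, N 3, O 2, S 2, halogen 1):
  atom 1: C, bond orders sum to 1 (valence 4) → 3 H
  atom 2: C, bond orders sum to 4 (valence 4) → 0 H
  atom 3: C, bond orders sum to 4 (valence 4) → 0 H
  atom 4: O, bond orders sum to 2 (valence 2) → 0 H
  atom 5: C, bond orders sum to 1 (valence 4) → 3 H
  atom 6: C, bond orders sum to 4 (valence 4) → 0 H
  atom 7: O, bond orders sum to 2 (valence 2) → 0 H
  atom 8: C, bond orders sum to 1 (valence 4) → 3 H
  atom 9: C, bond orders sum to 4 (valence 4) → 0 H
  atom 10: C, bond orders sum to 2 (valence 4) → 2 H
  atom 11: C, bond orders sum to 1 (valence 4) → 3 H
  atom 12: C, bond orders sum to 3 (valence 4) → 1 H
  atom 13: C, bond orders sum to 3 (valence 4) → 1 H
Totals → C:11, H:16, O:2.
In Hill order: C11H16O2.

C11H16O2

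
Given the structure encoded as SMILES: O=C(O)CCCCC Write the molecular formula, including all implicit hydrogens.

C6H12O2

Walk through each heavy atom and fill implicit hydrogens from standard valence (C 4, N 3, O 2, S 2, halogen 1):
  atom 1: O, bond orders sum to 2 (valence 2) → 0 H
  atom 2: C, bond orders sum to 4 (valence 4) → 0 H
  atom 3: O, bond orders sum to 1 (valence 2) → 1 H
  atom 4: C, bond orders sum to 2 (valence 4) → 2 H
  atom 5: C, bond orders sum to 2 (valence 4) → 2 H
  atom 6: C, bond orders sum to 2 (valence 4) → 2 H
  atom 7: C, bond orders sum to 2 (valence 4) → 2 H
  atom 8: C, bond orders sum to 1 (valence 4) → 3 H
Totals → C:6, H:12, O:2.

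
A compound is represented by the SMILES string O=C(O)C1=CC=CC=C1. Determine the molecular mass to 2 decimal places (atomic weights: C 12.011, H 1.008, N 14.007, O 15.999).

122.12 g/mol

First, the molecular formula is C7H6O2 (counting implicit H from valence).
  C: 7 × 12.011 = 84.077
  H: 6 × 1.008 = 6.048
  O: 2 × 15.999 = 31.998
Sum: 7×12.011 + 6×1.008 + 2×15.999 = 122.123 → 122.12 g/mol.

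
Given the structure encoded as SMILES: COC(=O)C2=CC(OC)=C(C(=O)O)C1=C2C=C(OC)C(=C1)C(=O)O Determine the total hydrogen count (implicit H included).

14

Walk through each heavy atom and fill implicit hydrogens from standard valence (C 4, N 3, O 2, S 2, halogen 1):
  atom 1: C, bond orders sum to 1 (valence 4) → 3 H
  atom 2: O, bond orders sum to 2 (valence 2) → 0 H
  atom 3: C, bond orders sum to 4 (valence 4) → 0 H
  atom 4: O, bond orders sum to 2 (valence 2) → 0 H
  atom 5: C, bond orders sum to 4 (valence 4) → 0 H
  atom 6: C, bond orders sum to 3 (valence 4) → 1 H
  atom 7: C, bond orders sum to 4 (valence 4) → 0 H
  atom 8: O, bond orders sum to 2 (valence 2) → 0 H
  atom 9: C, bond orders sum to 1 (valence 4) → 3 H
  atom 10: C, bond orders sum to 4 (valence 4) → 0 H
  atom 11: C, bond orders sum to 4 (valence 4) → 0 H
  atom 12: O, bond orders sum to 2 (valence 2) → 0 H
  atom 13: O, bond orders sum to 1 (valence 2) → 1 H
  atom 14: C, bond orders sum to 4 (valence 4) → 0 H
  atom 15: C, bond orders sum to 4 (valence 4) → 0 H
  atom 16: C, bond orders sum to 3 (valence 4) → 1 H
  atom 17: C, bond orders sum to 4 (valence 4) → 0 H
  atom 18: O, bond orders sum to 2 (valence 2) → 0 H
  atom 19: C, bond orders sum to 1 (valence 4) → 3 H
  atom 20: C, bond orders sum to 4 (valence 4) → 0 H
  atom 21: C, bond orders sum to 3 (valence 4) → 1 H
  atom 22: C, bond orders sum to 4 (valence 4) → 0 H
  atom 23: O, bond orders sum to 2 (valence 2) → 0 H
  atom 24: O, bond orders sum to 1 (valence 2) → 1 H
Total hydrogens: 14.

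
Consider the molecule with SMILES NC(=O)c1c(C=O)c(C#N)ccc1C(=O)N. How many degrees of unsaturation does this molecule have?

9

Molecular formula: C10H7N3O3.
DoU = (2C + 2 + N − H − X) / 2, where X is the halogen count and O/S are ignored.
    = (2·10 + 2 + 3 − 7 − 0) / 2 = 18 / 2 = 9.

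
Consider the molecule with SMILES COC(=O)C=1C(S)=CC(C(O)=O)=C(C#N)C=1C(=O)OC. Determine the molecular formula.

Walk through each heavy atom and fill implicit hydrogens from standard valence (C 4, N 3, O 2, S 2, halogen 1):
  atom 1: C, bond orders sum to 1 (valence 4) → 3 H
  atom 2: O, bond orders sum to 2 (valence 2) → 0 H
  atom 3: C, bond orders sum to 4 (valence 4) → 0 H
  atom 4: O, bond orders sum to 2 (valence 2) → 0 H
  atom 5: C, bond orders sum to 4 (valence 4) → 0 H
  atom 6: C, bond orders sum to 4 (valence 4) → 0 H
  atom 7: S, bond orders sum to 1 (valence 2) → 1 H
  atom 8: C, bond orders sum to 3 (valence 4) → 1 H
  atom 9: C, bond orders sum to 4 (valence 4) → 0 H
  atom 10: C, bond orders sum to 4 (valence 4) → 0 H
  atom 11: O, bond orders sum to 1 (valence 2) → 1 H
  atom 12: O, bond orders sum to 2 (valence 2) → 0 H
  atom 13: C, bond orders sum to 4 (valence 4) → 0 H
  atom 14: C, bond orders sum to 4 (valence 4) → 0 H
  atom 15: N, bond orders sum to 3 (valence 3) → 0 H
  atom 16: C, bond orders sum to 4 (valence 4) → 0 H
  atom 17: C, bond orders sum to 4 (valence 4) → 0 H
  atom 18: O, bond orders sum to 2 (valence 2) → 0 H
  atom 19: O, bond orders sum to 2 (valence 2) → 0 H
  atom 20: C, bond orders sum to 1 (valence 4) → 3 H
Totals → C:12, H:9, N:1, O:6, S:1.
In Hill order: C12H9NO6S.

C12H9NO6S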